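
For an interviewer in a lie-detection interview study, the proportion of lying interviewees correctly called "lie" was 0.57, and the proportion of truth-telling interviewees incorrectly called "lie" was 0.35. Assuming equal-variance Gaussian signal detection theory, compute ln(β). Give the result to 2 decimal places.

ln β = 0.06

Φ⁻¹(H) = 0.176
Φ⁻¹(FA) = -0.385
ln β = −½·[z(H)² − z(FA)²] = −0.5 × (0.031 − 0.148) = 0.0585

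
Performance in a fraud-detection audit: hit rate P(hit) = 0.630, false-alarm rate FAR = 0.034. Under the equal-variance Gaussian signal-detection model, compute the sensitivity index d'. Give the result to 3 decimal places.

z(0.630) = 0.3319, z(0.034) = -1.8250
d' = z(H) − z(FA) = 0.3319 − (-1.8250) = 2.1569

d' = 2.157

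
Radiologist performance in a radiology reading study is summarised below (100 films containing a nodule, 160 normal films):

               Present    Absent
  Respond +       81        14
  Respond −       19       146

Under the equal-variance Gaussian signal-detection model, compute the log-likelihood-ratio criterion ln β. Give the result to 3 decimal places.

ln β = 0.534

H = 81/100 = 0.8100
FA = 14/160 = 0.0875
Φ⁻¹(0.8100) = 0.8779, Φ⁻¹(0.0875) = -1.3563
ln β = −½·[z(H)² − z(FA)²] = −0.5 × (0.7707 − 1.8395) = 0.5344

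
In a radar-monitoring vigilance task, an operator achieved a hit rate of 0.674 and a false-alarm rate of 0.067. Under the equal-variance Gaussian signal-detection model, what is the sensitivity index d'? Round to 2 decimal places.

d' = 1.95

z(H) = 0.451
z(FA) = -1.499
d' = z(H) − z(FA) = 0.451 − (-1.499) = 1.950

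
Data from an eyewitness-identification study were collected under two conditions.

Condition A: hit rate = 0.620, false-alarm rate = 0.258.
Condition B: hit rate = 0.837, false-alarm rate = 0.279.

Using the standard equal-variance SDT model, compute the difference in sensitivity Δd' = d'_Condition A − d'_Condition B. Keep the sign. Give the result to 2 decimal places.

Condition A: z(0.620) = 0.305, z(0.258) = -0.650, d' = 0.955
Condition B: z(0.837) = 0.982, z(0.279) = -0.586, d' = 1.568
Δd' = d'_Condition A − d'_Condition B = 0.955 − 1.568 = -0.613
Condition B has the higher sensitivity.

Δd' = -0.61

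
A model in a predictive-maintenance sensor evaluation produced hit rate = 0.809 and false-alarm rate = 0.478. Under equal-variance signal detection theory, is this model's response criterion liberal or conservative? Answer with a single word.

z(H) = 0.874, z(FA) = -0.055
c = −½·(z(H) + z(FA)) = -0.4095
c < 0 → liberal criterion (biased toward responding “yes”).

liberal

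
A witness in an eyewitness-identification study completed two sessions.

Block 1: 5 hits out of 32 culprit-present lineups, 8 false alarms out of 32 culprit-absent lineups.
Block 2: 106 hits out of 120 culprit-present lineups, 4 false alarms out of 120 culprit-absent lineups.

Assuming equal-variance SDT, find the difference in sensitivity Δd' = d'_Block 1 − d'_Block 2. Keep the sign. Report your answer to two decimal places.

Δd' = -3.36

Block 1: z(0.1562) = -1.010, z(0.2500) = -0.674, d' = -0.336
Block 2: z(0.8833) = 1.192, z(0.0333) = -1.834, d' = 3.026
Δd' = d'_Block 1 − d'_Block 2 = -0.336 − 3.026 = -3.362
Block 2 has the higher sensitivity.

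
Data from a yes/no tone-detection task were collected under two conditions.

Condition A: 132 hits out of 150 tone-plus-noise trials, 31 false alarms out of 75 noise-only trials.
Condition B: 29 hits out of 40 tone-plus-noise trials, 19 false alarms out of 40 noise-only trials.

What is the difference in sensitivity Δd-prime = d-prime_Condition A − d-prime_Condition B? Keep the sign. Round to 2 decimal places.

Δd-prime = 0.73

Condition A: z(0.8800) = 1.175, z(0.4133) = -0.219, d' = 1.394
Condition B: z(0.7250) = 0.598, z(0.4750) = -0.063, d' = 0.661
Δd' = d'_Condition A − d'_Condition B = 1.394 − 0.661 = 0.733
Condition A has the higher sensitivity.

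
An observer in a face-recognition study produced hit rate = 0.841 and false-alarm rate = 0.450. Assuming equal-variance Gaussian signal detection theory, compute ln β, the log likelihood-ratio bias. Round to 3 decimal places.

ln β = -0.491

Φ⁻¹(H) = 0.9986
Φ⁻¹(FA) = -0.1257
ln β = −½·[z(H)² − z(FA)²] = −0.5 × (0.9972 − 0.0158) = -0.4907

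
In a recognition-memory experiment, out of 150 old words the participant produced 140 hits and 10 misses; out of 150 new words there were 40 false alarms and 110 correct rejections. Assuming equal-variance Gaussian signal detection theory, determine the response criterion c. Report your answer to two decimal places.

c = -0.44

H = 140/150 = 0.9333
FA = 40/150 = 0.2667
Φ⁻¹(H) = Φ⁻¹(0.9333) = 1.5008
Φ⁻¹(FA) = Φ⁻¹(0.2667) = -0.6228
c = −½·[z(H) + z(FA)] = −0.5 × (1.5008 + (-0.6228)) = -0.4390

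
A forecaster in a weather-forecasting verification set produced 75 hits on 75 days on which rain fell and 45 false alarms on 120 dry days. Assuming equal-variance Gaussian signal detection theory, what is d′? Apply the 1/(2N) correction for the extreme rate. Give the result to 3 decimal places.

The hit rate is 75/75 = 1, so apply the 1/(2N) correction: H → 1 − 1/(2·75) = 0.99333.
z(H) = z(0.99333) = 2.4746
z(FA) = z(0.37500) = -0.3186
d' = 2.4746 − (-0.3186) = 2.7932

d′ = 2.793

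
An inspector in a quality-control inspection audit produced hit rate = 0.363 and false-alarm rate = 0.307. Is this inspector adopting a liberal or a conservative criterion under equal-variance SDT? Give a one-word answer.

z(H) = -0.350, z(FA) = -0.504
c = −½·(z(H) + z(FA)) = 0.427
c > 0 → conservative criterion (biased toward responding “no”).

conservative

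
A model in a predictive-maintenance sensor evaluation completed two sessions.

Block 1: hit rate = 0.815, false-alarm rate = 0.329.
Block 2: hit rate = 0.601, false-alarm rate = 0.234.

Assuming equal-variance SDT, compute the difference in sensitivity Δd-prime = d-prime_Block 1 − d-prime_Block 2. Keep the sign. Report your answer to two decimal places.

Δd-prime = 0.36

Block 1: z(0.815) = 0.896, z(0.329) = -0.443, d' = 1.339
Block 2: z(0.601) = 0.256, z(0.234) = -0.726, d' = 0.982
Δd' = d'_Block 1 − d'_Block 2 = 1.339 − 0.982 = 0.357
Block 1 has the higher sensitivity.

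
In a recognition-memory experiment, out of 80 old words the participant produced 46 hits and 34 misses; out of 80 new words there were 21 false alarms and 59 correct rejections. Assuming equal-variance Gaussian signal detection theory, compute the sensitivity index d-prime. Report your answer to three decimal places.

H = 46/80 = 0.5750
FA = 21/80 = 0.2625
z(H) = z(0.5750) = 0.1891
z(FA) = z(0.2625) = -0.6357
d' = z(H) − z(FA) = 0.1891 − (-0.6357) = 0.8248

d-prime = 0.825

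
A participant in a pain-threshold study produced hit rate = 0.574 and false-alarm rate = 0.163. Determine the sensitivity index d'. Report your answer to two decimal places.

z(0.574) = 0.187, z(0.163) = -0.982
d' = z(H) − z(FA) = 0.187 − (-0.982) = 1.169

d' = 1.17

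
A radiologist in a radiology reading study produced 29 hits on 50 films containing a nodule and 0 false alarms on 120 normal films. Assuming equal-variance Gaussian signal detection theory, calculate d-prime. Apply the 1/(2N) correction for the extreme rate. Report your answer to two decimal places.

d-prime = 2.84

The false-alarm rate is 0/120 = 0, so apply the 1/(2N) correction: FA → 1/(2·120) = 0.00417.
z(H) = z(0.58000) = 0.202
z(FA) = z(0.00417) = -2.638
d' = 0.202 − (-2.638) = 2.840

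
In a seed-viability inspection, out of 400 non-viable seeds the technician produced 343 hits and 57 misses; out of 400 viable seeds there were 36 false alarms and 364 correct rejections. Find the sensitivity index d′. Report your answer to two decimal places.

H = 343/400 = 0.8575
FA = 36/400 = 0.0900
Φ⁻¹(H) = Φ⁻¹(0.8575) = 1.069
Φ⁻¹(FA) = Φ⁻¹(0.0900) = -1.341
d' = z(H) − z(FA) = 1.069 − (-1.341) = 2.410

d′ = 2.41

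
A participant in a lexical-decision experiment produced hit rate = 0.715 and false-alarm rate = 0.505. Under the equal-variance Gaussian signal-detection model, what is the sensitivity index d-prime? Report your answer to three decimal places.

z(H) = 0.5681
z(FA) = 0.0125
d' = z(H) − z(FA) = 0.5681 − 0.0125 = 0.5556

d-prime = 0.556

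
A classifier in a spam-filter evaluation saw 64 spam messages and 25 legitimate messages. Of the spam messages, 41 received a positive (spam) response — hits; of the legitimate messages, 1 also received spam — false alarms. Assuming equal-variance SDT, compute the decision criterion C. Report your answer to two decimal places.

H = 41/64 = 0.6406
FA = 1/25 = 0.0400
z(0.6406) = 0.3601, z(0.0400) = -1.7507
c = −½·[z(H) + z(FA)] = −0.5 × (0.3601 + (-1.7507)) = 0.6953
c > 0: the classifier has a conservative response bias.

C = 0.70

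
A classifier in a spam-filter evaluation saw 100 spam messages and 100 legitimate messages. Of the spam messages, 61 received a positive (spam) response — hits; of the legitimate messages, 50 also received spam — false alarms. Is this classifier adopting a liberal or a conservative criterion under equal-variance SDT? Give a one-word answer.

liberal

z(H) = 0.279, z(FA) = 0.000
c = −½·(z(H) + z(FA)) = -0.1395
c < 0 → liberal criterion (biased toward responding “yes”).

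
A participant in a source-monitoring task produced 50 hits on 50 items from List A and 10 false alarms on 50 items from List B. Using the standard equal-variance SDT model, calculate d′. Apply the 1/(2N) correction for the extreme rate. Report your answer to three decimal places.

The hit rate is 50/50 = 1, so apply the 1/(2N) correction: H → 1 − 1/(2·50) = 0.99000.
z(H) = z(0.99000) = 2.3263
z(FA) = z(0.20000) = -0.8416
d' = 2.3263 − (-0.8416) = 3.1679

d′ = 3.168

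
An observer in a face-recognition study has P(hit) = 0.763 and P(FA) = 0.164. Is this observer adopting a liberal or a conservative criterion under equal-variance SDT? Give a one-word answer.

conservative

z(H) = 0.716, z(FA) = -0.978
c = −½·(z(H) + z(FA)) = 0.131
c > 0 → conservative criterion (biased toward responding “no”).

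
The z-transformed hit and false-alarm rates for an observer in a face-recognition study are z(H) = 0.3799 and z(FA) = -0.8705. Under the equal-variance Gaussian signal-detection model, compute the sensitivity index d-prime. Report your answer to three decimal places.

d' = z(H) − z(FA) = 0.3799 − (-0.8705) = 1.2504

d-prime = 1.250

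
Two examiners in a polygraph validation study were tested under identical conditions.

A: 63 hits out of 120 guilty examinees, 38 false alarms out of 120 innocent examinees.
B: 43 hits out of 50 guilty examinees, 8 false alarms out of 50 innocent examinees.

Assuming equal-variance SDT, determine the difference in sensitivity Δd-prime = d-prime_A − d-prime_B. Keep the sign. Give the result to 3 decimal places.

A: z(0.5250) = 0.0627, z(0.3167) = -0.4769, d' = 0.5396
B: z(0.8600) = 1.0803, z(0.1600) = -0.9945, d' = 2.0748
Δd' = d'_A − d'_B = 0.5396 − 2.0748 = -1.5352
B has the higher sensitivity.

Δd-prime = -1.535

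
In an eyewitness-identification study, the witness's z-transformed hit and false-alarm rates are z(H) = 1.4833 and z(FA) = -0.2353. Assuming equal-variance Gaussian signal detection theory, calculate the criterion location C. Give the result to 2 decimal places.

c = −½·[z(H) + z(FA)] = −½·(1.4833 + (-0.2353)) = -0.6240

C = -0.62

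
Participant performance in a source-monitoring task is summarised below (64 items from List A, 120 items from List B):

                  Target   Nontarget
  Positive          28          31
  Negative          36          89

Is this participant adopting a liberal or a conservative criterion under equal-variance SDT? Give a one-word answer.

z(H) = -0.157, z(FA) = -0.648
c = −½·(z(H) + z(FA)) = 0.4025
c > 0 → conservative criterion (biased toward responding “no”).

conservative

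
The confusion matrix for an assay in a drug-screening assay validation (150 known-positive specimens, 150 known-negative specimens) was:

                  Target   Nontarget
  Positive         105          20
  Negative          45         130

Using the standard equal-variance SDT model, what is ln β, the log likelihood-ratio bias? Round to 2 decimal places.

H = 105/150 = 0.7000
FA = 20/150 = 0.1333
z(H) = 0.524
z(FA) = -1.111
ln β = −½·[z(H)² − z(FA)²] = −0.5 × (0.275 − 1.234) = 0.4795

ln β = 0.48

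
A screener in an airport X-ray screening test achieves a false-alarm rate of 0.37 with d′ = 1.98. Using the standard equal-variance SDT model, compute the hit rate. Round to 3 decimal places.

hit rate = 0.950

z(false-alarm rate) = z(0.37) = -0.3319
z(H) = z(FA) + d' = -0.3319 + 1.98 = 1.6481
hit rate = Φ(1.6481) = 0.9503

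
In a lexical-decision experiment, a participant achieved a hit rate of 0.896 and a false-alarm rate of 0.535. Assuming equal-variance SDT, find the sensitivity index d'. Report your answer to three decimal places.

z(0.896) = 1.2591, z(0.535) = 0.0878
d' = z(H) − z(FA) = 1.2591 − 0.0878 = 1.1713

d' = 1.171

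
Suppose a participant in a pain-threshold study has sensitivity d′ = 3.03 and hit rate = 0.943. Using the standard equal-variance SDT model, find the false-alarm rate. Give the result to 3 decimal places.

z(hit rate) = z(0.943) = 1.5805
z(FA) = z(H) − d' = 1.5805 − 3.03 = -1.4495
false-alarm rate = Φ(-1.4495) = 0.0736

false-alarm rate = 0.074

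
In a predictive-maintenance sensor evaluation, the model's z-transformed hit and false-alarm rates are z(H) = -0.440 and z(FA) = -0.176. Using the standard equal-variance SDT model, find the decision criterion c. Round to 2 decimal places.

c = −½·[z(H) + z(FA)] = −½·(-0.440 + (-0.176)) = 0.308
c > 0: the model has a conservative response bias.

c = 0.31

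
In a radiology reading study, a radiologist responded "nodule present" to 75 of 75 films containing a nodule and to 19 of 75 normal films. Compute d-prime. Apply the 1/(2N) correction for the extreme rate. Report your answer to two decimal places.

The hit rate is 75/75 = 1, so apply the 1/(2N) correction: H → 1 − 1/(2·75) = 0.99333.
z(H) = z(0.99333) = 2.475
z(FA) = z(0.25333) = -0.664
d' = 2.475 − (-0.664) = 3.139

d-prime = 3.14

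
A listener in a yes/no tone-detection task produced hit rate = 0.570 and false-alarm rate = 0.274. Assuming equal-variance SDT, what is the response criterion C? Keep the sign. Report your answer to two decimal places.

C = 0.21

z(0.570) = 0.176, z(0.274) = -0.601
c = −½·[z(H) + z(FA)] = −0.5 × (0.176 + (-0.601)) = 0.2125
c > 0: the listener has a conservative response bias.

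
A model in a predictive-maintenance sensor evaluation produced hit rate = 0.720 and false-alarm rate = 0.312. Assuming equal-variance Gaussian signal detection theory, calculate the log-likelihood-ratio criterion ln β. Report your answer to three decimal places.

Φ⁻¹(H) = Φ⁻¹(0.720) = 0.5828
Φ⁻¹(FA) = Φ⁻¹(0.312) = -0.4902
ln β = −½·[z(H)² − z(FA)²] = −0.5 × (0.3397 − 0.2403) = -0.0497

ln β = -0.050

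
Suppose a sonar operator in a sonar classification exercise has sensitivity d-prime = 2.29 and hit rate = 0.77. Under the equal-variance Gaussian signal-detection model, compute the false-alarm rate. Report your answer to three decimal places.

z(hit rate) = z(0.77) = 0.7388
z(FA) = z(H) − d' = 0.7388 − 2.29 = -1.5512
false-alarm rate = Φ(-1.5512) = 0.0604

false-alarm rate = 0.060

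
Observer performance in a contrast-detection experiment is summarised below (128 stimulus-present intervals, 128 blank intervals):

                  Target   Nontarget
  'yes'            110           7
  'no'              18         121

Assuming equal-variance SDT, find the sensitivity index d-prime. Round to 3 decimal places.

d-prime = 2.679

H = 110/128 = 0.8594
FA = 7/128 = 0.0547
Φ⁻¹(H) = Φ⁻¹(0.8594) = 1.0776
Φ⁻¹(FA) = Φ⁻¹(0.0547) = -1.6009
d' = z(H) − z(FA) = 1.0776 − (-1.6009) = 2.6785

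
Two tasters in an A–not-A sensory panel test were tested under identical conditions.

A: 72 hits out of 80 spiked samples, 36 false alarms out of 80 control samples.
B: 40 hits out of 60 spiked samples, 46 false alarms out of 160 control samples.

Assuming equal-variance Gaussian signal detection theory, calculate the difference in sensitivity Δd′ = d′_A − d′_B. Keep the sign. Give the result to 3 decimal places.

Δd′ = 0.416

A: z(0.9000) = 1.2816, z(0.4500) = -0.1257, d' = 1.4073
B: z(0.6667) = 0.4308, z(0.2875) = -0.5607, d' = 0.9915
Δd' = d'_A − d'_B = 1.4073 − 0.9915 = 0.4158
A has the higher sensitivity.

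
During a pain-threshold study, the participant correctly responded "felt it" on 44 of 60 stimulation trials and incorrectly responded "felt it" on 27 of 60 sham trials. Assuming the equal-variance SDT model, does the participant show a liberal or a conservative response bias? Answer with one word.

z(H) = 0.623, z(FA) = -0.126
c = −½·(z(H) + z(FA)) = -0.2485
c < 0 → liberal criterion (biased toward responding “yes”).

liberal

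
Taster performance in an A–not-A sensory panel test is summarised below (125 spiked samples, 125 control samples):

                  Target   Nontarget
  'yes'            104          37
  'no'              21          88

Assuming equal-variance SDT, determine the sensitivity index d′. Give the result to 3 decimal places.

H = 104/125 = 0.8320
FA = 37/125 = 0.2960
Φ⁻¹(0.8320) = 0.9621, Φ⁻¹(0.2960) = -0.5359
d' = z(H) − z(FA) = 0.9621 − (-0.5359) = 1.4980

d′ = 1.498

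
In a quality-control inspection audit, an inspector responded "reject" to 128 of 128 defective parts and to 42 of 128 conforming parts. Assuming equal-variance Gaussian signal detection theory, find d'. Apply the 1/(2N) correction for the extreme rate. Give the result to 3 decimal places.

d' = 3.105

The hit rate is 128/128 = 1, so apply the 1/(2N) correction: H → 1 − 1/(2·128) = 0.99609.
z(H) = z(0.99609) = 2.6597
z(FA) = z(0.32812) = -0.4451
d' = 2.6597 − (-0.4451) = 3.1048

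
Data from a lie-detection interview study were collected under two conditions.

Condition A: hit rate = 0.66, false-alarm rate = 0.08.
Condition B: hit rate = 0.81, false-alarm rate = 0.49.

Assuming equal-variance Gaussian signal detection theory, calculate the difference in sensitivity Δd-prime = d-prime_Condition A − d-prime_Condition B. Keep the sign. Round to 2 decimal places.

Δd-prime = 0.91

Condition A: z(0.66) = 0.412, z(0.08) = -1.405, d' = 1.817
Condition B: z(0.81) = 0.878, z(0.49) = -0.025, d' = 0.903
Δd' = d'_Condition A − d'_Condition B = 1.817 − 0.903 = 0.914
Condition A has the higher sensitivity.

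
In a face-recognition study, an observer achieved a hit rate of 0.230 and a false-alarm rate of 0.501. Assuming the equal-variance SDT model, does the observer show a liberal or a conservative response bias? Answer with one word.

z(H) = -0.739, z(FA) = 0.003
c = −½·(z(H) + z(FA)) = 0.368
c > 0 → conservative criterion (biased toward responding “no”).

conservative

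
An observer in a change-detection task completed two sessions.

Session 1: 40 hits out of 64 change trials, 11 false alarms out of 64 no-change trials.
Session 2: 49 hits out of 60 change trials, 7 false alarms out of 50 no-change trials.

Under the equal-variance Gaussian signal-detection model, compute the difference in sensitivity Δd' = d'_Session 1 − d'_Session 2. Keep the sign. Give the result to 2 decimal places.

Δd' = -0.72

Session 1: z(0.6250) = 0.319, z(0.1719) = -0.947, d' = 1.266
Session 2: z(0.8167) = 0.903, z(0.1400) = -1.080, d' = 1.983
Δd' = d'_Session 1 − d'_Session 2 = 1.266 − 1.983 = -0.717
Session 2 has the higher sensitivity.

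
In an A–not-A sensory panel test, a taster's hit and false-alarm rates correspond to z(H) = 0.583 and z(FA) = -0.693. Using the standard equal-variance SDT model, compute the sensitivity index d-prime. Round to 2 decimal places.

d' = z(H) − z(FA) = 0.583 − (-0.693) = 1.276

d-prime = 1.28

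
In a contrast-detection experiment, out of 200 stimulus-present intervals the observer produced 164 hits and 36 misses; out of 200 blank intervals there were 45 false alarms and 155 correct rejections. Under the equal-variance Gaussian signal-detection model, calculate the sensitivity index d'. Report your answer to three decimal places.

H = 164/200 = 0.8200
FA = 45/200 = 0.2250
z(H) = 0.9154
z(FA) = -0.7554
d' = z(H) − z(FA) = 0.9154 − (-0.7554) = 1.6708

d' = 1.671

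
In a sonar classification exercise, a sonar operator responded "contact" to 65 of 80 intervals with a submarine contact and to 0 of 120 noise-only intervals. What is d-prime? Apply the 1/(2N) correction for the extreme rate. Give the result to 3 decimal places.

The false-alarm rate is 0/120 = 0, so apply the 1/(2N) correction: FA → 1/(2·120) = 0.00417.
z(H) = z(0.81250) = 0.8871
z(FA) = z(0.00417) = -2.6380
d' = 0.8871 − (-2.6380) = 3.5251

d-prime = 3.525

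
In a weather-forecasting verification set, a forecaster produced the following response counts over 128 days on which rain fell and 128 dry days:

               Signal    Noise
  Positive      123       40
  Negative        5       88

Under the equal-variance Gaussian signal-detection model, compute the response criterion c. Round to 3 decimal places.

c = -0.636

H = 123/128 = 0.9609
FA = 40/128 = 0.3125
z(H) = 1.7612
z(FA) = -0.4888
c = −½·[z(H) + z(FA)] = −0.5 × (1.7612 + (-0.4888)) = -0.6362
c < 0: the forecaster has a liberal response bias.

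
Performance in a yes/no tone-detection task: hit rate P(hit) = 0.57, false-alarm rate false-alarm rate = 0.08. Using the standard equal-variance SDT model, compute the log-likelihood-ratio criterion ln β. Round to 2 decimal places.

Φ⁻¹(0.57) = 0.176, Φ⁻¹(0.08) = -1.405
ln β = −½·[z(H)² − z(FA)²] = −0.5 × (0.031 − 1.974) = 0.9715

ln β = 0.97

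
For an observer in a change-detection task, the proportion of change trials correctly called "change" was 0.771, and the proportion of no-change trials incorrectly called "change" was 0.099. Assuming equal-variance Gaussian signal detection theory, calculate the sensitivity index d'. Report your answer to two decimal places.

Φ⁻¹(0.771) = 0.742, Φ⁻¹(0.099) = -1.287
d' = z(H) − z(FA) = 0.742 − (-1.287) = 2.029

d' = 2.03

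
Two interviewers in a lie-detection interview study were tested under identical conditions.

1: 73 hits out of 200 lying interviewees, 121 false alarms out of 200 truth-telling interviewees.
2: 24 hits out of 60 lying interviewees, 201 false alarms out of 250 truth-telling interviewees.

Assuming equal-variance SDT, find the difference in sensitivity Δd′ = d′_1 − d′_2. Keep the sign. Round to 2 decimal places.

1: z(0.3650) = -0.345, z(0.6050) = 0.266, d' = -0.611
2: z(0.4000) = -0.253, z(0.8040) = 0.856, d' = -1.109
Δd' = d'_1 − d'_2 = -0.611 − (-1.109) = 0.498
1 has the higher sensitivity.

Δd′ = 0.50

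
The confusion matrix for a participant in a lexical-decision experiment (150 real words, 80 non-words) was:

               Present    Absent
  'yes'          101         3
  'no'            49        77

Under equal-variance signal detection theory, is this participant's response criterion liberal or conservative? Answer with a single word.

conservative

z(H) = 0.449, z(FA) = -1.780
c = −½·(z(H) + z(FA)) = 0.6655
c > 0 → conservative criterion (biased toward responding “no”).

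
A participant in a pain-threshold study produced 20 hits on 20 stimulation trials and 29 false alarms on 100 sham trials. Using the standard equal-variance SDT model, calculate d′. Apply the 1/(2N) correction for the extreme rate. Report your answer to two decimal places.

The hit rate is 20/20 = 1, so apply the 1/(2N) correction: H → 1 − 1/(2·20) = 0.97500.
z(H) = z(0.97500) = 1.960
z(FA) = z(0.29000) = -0.553
d' = 1.960 − (-0.553) = 2.513

d′ = 2.51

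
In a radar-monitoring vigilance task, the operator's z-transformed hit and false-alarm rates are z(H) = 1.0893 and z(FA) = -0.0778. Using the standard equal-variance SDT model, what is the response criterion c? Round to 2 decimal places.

c = -0.51

c = −½·[z(H) + z(FA)] = −½·(1.0893 + (-0.0778)) = -0.50575
c < 0: the operator has a liberal response bias.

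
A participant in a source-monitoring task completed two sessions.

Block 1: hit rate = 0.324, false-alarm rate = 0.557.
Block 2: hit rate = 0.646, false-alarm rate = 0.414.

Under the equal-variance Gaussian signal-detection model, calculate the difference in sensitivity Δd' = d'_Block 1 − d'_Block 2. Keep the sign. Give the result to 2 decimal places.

Δd' = -1.19

Block 1: z(0.324) = -0.457, z(0.557) = 0.143, d' = -0.600
Block 2: z(0.646) = 0.375, z(0.414) = -0.217, d' = 0.592
Δd' = d'_Block 1 − d'_Block 2 = -0.600 − 0.592 = -1.192
Block 2 has the higher sensitivity.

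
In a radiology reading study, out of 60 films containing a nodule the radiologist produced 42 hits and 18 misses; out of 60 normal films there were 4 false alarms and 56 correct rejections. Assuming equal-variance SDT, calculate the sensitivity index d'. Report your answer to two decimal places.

H = 42/60 = 0.7000
FA = 4/60 = 0.0667
Φ⁻¹(H) = Φ⁻¹(0.7000) = 0.5244
Φ⁻¹(FA) = Φ⁻¹(0.0667) = -1.5008
d' = z(H) − z(FA) = 0.5244 − (-1.5008) = 2.0252

d' = 2.03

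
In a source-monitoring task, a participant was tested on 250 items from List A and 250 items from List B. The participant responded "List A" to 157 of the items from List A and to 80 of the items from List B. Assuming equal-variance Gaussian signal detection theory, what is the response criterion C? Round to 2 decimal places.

H = 157/250 = 0.6280
FA = 80/250 = 0.3200
z(H) = 0.3266
z(FA) = -0.4677
c = −½·[z(H) + z(FA)] = −0.5 × (0.3266 + (-0.4677)) = 0.07055

C = 0.07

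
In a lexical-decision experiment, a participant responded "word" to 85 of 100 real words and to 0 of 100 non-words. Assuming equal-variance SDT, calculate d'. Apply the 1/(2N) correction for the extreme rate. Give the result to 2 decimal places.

The false-alarm rate is 0/100 = 0, so apply the 1/(2N) correction: FA → 1/(2·100) = 0.00500.
z(H) = z(0.85000) = 1.036
z(FA) = z(0.00500) = -2.576
d' = 1.036 − (-2.576) = 3.612

d' = 3.61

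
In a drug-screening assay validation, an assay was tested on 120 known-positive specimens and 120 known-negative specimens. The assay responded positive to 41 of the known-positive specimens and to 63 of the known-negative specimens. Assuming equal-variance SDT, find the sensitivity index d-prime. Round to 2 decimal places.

d-prime = -0.47

H = 41/120 = 0.3417
FA = 63/120 = 0.5250
z(H) = z(0.3417) = -0.408
z(FA) = z(0.5250) = 0.063
d' = z(H) − z(FA) = -0.408 − 0.063 = -0.471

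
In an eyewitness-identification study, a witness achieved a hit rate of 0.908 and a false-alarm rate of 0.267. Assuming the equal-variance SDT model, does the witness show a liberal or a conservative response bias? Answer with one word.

liberal

z(H) = 1.329, z(FA) = -0.622
c = −½·(z(H) + z(FA)) = -0.3535
c < 0 → liberal criterion (biased toward responding “yes”).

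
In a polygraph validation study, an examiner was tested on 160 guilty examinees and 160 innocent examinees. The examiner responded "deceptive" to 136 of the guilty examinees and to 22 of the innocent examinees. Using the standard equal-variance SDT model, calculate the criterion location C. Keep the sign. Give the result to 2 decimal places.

H = 136/160 = 0.8500
FA = 22/160 = 0.1375
Φ⁻¹(0.8500) = 1.0364, Φ⁻¹(0.1375) = -1.0916
c = −½·[z(H) + z(FA)] = −0.5 × (1.0364 + (-1.0916)) = 0.0276

C = 0.03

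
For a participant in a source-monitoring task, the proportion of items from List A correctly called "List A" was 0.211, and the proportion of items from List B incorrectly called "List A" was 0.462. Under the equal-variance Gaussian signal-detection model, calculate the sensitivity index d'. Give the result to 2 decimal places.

z(0.211) = -0.803, z(0.462) = -0.095
d' = z(H) − z(FA) = -0.803 − (-0.095) = -0.708

d' = -0.71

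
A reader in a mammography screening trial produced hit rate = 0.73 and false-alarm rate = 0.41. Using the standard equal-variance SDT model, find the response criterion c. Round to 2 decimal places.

Φ⁻¹(0.73) = 0.6128, Φ⁻¹(0.41) = -0.2275
c = −½·[z(H) + z(FA)] = −0.5 × (0.6128 + (-0.2275)) = -0.19265
c < 0: the reader has a liberal response bias.

c = -0.19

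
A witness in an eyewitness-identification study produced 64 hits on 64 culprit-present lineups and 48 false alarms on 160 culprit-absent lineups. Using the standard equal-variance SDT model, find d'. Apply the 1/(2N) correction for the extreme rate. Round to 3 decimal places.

The hit rate is 64/64 = 1, so apply the 1/(2N) correction: H → 1 − 1/(2·64) = 0.99219.
z(H) = z(0.99219) = 2.4177
z(FA) = z(0.30000) = -0.5244
d' = 2.4177 − (-0.5244) = 2.9421

d' = 2.942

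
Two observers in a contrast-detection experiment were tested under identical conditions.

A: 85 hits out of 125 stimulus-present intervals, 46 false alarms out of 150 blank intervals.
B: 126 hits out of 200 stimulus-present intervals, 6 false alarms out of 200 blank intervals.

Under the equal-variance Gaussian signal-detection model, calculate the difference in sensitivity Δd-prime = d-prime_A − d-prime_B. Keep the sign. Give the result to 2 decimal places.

Δd-prime = -1.24

A: z(0.6800) = 0.468, z(0.3067) = -0.505, d' = 0.973
B: z(0.6300) = 0.332, z(0.0300) = -1.881, d' = 2.213
Δd' = d'_A − d'_B = 0.973 − 2.213 = -1.240
B has the higher sensitivity.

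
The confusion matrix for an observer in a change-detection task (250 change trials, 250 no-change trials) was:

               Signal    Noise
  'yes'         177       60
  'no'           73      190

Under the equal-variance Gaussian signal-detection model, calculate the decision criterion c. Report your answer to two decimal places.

c = 0.08

H = 177/250 = 0.7080
FA = 60/250 = 0.2400
Φ⁻¹(H) = Φ⁻¹(0.7080) = 0.5476
Φ⁻¹(FA) = Φ⁻¹(0.2400) = -0.7063
c = −½·[z(H) + z(FA)] = −0.5 × (0.5476 + (-0.7063)) = 0.07935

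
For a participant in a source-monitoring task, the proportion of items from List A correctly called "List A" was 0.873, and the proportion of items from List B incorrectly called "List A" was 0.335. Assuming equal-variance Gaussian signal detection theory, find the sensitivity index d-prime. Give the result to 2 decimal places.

d-prime = 1.57

Φ⁻¹(H) = Φ⁻¹(0.873) = 1.141
Φ⁻¹(FA) = Φ⁻¹(0.335) = -0.426
d' = z(H) − z(FA) = 1.141 − (-0.426) = 1.567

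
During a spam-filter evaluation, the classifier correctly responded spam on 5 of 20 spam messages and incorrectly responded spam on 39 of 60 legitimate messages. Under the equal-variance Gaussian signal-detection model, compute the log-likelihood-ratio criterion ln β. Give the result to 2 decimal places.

H = 5/20 = 0.2500
FA = 39/60 = 0.6500
z(H) = z(0.2500) = -0.674
z(FA) = z(0.6500) = 0.385
ln β = −½·[z(H)² − z(FA)²] = −0.5 × (0.454 − 0.148) = -0.153

ln β = -0.15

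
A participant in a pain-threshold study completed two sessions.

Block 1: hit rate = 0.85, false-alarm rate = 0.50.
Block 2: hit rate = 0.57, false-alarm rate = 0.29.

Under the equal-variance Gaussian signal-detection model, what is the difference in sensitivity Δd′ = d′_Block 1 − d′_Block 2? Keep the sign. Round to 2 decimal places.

Block 1: z(0.85) = 1.036, z(0.50) = 0.000, d' = 1.036
Block 2: z(0.57) = 0.176, z(0.29) = -0.553, d' = 0.729
Δd' = d'_Block 1 − d'_Block 2 = 1.036 − 0.729 = 0.307
Block 1 has the higher sensitivity.

Δd′ = 0.31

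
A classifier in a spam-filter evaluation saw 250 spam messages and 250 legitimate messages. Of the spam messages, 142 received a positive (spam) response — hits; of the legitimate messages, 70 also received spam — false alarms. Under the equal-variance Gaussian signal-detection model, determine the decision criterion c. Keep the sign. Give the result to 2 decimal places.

H = 142/250 = 0.5680
FA = 70/250 = 0.2800
z(0.5680) = 0.171, z(0.2800) = -0.583
c = −½·[z(H) + z(FA)] = −0.5 × (0.171 + (-0.583)) = 0.206

c = 0.21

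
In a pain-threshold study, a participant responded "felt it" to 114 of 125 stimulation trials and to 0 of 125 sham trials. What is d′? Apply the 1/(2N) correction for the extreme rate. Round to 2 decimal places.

d′ = 4.01

The false-alarm rate is 0/125 = 0, so apply the 1/(2N) correction: FA → 1/(2·125) = 0.00400.
z(H) = z(0.91200) = 1.353
z(FA) = z(0.00400) = -2.652
d' = 1.353 − (-2.652) = 4.005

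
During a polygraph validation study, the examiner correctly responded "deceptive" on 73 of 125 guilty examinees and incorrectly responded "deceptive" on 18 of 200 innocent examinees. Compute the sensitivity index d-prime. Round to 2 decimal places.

H = 73/125 = 0.5840
FA = 18/200 = 0.0900
z(0.5840) = 0.212, z(0.0900) = -1.341
d' = z(H) − z(FA) = 0.212 − (-1.341) = 1.553

d-prime = 1.55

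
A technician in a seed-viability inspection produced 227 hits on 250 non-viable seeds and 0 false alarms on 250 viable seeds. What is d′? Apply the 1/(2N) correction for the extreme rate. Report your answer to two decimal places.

The false-alarm rate is 0/250 = 0, so apply the 1/(2N) correction: FA → 1/(2·250) = 0.00200.
z(H) = z(0.90800) = 1.329
z(FA) = z(0.00200) = -2.878
d' = 1.329 − (-2.878) = 4.207

d′ = 4.21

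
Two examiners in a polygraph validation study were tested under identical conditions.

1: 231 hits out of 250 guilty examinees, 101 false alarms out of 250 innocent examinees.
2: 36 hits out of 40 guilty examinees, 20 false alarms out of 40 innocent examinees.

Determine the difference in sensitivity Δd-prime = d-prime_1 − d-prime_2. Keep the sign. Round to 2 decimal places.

Δd-prime = 0.39

1: z(0.9240) = 1.433, z(0.4040) = -0.243, d' = 1.676
2: z(0.9000) = 1.282, z(0.5000) = 0.000, d' = 1.282
Δd' = d'_1 − d'_2 = 1.676 − 1.282 = 0.394
1 has the higher sensitivity.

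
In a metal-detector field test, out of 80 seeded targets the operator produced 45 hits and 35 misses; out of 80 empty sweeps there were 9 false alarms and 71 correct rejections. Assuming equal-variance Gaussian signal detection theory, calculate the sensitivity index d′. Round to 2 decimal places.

H = 45/80 = 0.5625
FA = 9/80 = 0.1125
z(H) = 0.1573
z(FA) = -1.2133
d' = z(H) − z(FA) = 0.1573 − (-1.2133) = 1.3706

d′ = 1.37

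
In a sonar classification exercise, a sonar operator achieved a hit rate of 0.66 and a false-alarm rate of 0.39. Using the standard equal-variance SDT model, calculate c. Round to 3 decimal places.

Φ⁻¹(H) = Φ⁻¹(0.66) = 0.4125
Φ⁻¹(FA) = Φ⁻¹(0.39) = -0.2793
c = −½·[z(H) + z(FA)] = −0.5 × (0.4125 + (-0.2793)) = -0.0666

c = -0.067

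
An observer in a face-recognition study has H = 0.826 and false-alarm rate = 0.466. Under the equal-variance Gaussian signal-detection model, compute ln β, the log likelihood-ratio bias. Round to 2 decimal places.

ln β = -0.44

z(0.826) = 0.938, z(0.466) = -0.085
ln β = −½·[z(H)² − z(FA)²] = −0.5 × (0.880 − 0.007) = -0.4365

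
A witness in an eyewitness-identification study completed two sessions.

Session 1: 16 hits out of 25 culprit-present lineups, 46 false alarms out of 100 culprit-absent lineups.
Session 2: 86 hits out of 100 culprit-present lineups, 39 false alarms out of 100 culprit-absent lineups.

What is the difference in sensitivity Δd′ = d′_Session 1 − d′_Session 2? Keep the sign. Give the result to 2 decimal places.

Δd′ = -0.90

Session 1: z(0.6400) = 0.358, z(0.4600) = -0.100, d' = 0.458
Session 2: z(0.8600) = 1.080, z(0.3900) = -0.279, d' = 1.359
Δd' = d'_Session 1 − d'_Session 2 = 0.458 − 1.359 = -0.901
Session 2 has the higher sensitivity.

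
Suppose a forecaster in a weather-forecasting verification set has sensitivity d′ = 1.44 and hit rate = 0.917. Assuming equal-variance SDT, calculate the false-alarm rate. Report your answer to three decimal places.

z(hit rate) = z(0.917) = 1.3852
z(FA) = z(H) − d' = 1.3852 − 1.44 = -0.0548
false-alarm rate = Φ(-0.0548) = 0.4781

false-alarm rate = 0.478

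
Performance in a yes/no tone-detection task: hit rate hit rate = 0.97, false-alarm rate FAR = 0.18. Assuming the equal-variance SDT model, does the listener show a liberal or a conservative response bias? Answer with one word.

liberal

z(H) = 1.881, z(FA) = -0.915
c = −½·(z(H) + z(FA)) = -0.483
c < 0 → liberal criterion (biased toward responding “yes”).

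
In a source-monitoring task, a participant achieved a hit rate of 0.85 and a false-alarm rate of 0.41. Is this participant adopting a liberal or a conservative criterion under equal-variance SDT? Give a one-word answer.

z(H) = 1.036, z(FA) = -0.228
c = −½·(z(H) + z(FA)) = -0.404
c < 0 → liberal criterion (biased toward responding “yes”).

liberal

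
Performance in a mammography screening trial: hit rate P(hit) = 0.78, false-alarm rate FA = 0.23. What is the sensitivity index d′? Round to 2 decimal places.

d′ = 1.51

z(H) = z(0.78) = 0.772
z(FA) = z(0.23) = -0.739
d' = z(H) − z(FA) = 0.772 − (-0.739) = 1.511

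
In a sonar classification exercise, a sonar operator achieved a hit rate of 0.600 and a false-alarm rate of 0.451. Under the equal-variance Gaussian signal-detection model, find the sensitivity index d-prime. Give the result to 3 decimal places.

z(0.600) = 0.2533, z(0.451) = -0.1231
d' = z(H) − z(FA) = 0.2533 − (-0.1231) = 0.3764

d-prime = 0.376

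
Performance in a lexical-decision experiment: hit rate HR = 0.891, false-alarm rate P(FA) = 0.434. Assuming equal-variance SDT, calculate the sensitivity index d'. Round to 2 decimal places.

Φ⁻¹(0.891) = 1.2319, Φ⁻¹(0.434) = -0.1662
d' = z(H) − z(FA) = 1.2319 − (-0.1662) = 1.3981

d' = 1.40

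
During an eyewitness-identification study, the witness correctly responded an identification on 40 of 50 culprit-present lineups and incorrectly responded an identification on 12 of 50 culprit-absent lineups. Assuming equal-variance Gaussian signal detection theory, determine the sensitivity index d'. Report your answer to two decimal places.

d' = 1.55

H = 40/50 = 0.8000
FA = 12/50 = 0.2400
z(H) = z(0.8000) = 0.842
z(FA) = z(0.2400) = -0.706
d' = z(H) − z(FA) = 0.842 − (-0.706) = 1.548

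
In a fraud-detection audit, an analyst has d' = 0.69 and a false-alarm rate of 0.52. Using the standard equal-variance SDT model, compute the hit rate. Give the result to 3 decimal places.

z(false-alarm rate) = z(0.52) = 0.0502
z(H) = z(FA) + d' = 0.0502 + 0.69 = 0.7402
hit rate = Φ(0.7402) = 0.7704

hit rate = 0.770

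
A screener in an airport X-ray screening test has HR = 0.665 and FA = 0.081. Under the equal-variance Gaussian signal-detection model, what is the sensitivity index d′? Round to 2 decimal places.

d′ = 1.82

Φ⁻¹(0.665) = 0.426, Φ⁻¹(0.081) = -1.398
d' = z(H) − z(FA) = 0.426 − (-1.398) = 1.824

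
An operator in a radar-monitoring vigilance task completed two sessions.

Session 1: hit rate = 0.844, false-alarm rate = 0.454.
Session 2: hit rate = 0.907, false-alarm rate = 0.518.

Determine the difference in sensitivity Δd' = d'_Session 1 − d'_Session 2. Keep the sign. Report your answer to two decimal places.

Δd' = -0.15

Session 1: z(0.844) = 1.011, z(0.454) = -0.116, d' = 1.127
Session 2: z(0.907) = 1.323, z(0.518) = 0.045, d' = 1.278
Δd' = d'_Session 1 − d'_Session 2 = 1.127 − 1.278 = -0.151
Session 2 has the higher sensitivity.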